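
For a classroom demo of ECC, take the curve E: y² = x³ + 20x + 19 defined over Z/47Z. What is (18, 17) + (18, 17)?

(27, 19)

tangent at (18, 17): λ = (3·18² + 20)/(2·17) ≡ 5/34. 34⁻¹ ≡ 18 (mod 47), so λ ≡ 5·18 ≡ 43.
  x = λ² - 18 - 18 = 1849 - 36 ≡ 27; y = λ·(18 - 27) - 17 ≡ 19. → (27, 19)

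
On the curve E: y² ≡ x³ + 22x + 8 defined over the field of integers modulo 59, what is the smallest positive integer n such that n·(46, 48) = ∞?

3

2P: tangent at (46, 48): λ = (3·46² + 22)/(2·48) ≡ 57/37. 37⁻¹ ≡ 8 (mod 59), so λ ≡ 57·8 ≡ 43.
  x = λ² - 46 - 46 = 1849 - 92 ≡ 46; y = λ·(46 - 46) - 48 ≡ 11. → (46, 11)
3P: (46, 11) + (46, 48): same x and y₁ ≡ -y₂, so the sum is ∞.
3P = ∞, so the order is 3.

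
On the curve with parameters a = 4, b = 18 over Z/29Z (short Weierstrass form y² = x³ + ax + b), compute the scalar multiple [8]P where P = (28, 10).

Double-and-add on 8 = (1000)₂. Start with P = (28, 10) for the leading 1-bit.
double: tangent at (28, 10): λ = (3·28² + 4)/(2·10) ≡ 7/20. 20⁻¹ ≡ 16 (mod 29), so λ ≡ 7·16 ≡ 25.
  x = λ² - 28 - 28 = 625 - 56 ≡ 18; y = λ·(28 - 18) - 10 ≡ 8. → (18, 8)
double: tangent at (18, 8): λ = (3·18² + 4)/(2·8) ≡ 19/16. 16⁻¹ ≡ 20 (mod 29) since 16·20 = 320 ≡ 1, so λ ≡ 19·20 ≡ 3.
  x = λ² - 18 - 18 = 9 - 36 ≡ 2; y = λ·(18 - 2) - 8 ≡ 11. → (2, 11)
double: tangent at (2, 11): λ = (3·2² + 4)/(2·11) ≡ 16/22. 22⁻¹ ≡ 4 (mod 29), so λ ≡ 16·4 ≡ 6.
  x = λ² - 2 - 2 = 36 - 4 ≡ 3; y = λ·(2 - 3) - 11 ≡ 12. → (3, 12)

(3, 12)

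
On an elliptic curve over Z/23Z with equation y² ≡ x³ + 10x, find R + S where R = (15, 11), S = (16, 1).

(0, 0)

(15, 11) + (16, 1). λ = (1 - 11)/(16 - 15) ≡ 13/1 mod 23. 1⁻¹ ≡ 1 (mod 23), so λ ≡ 13.
  x = λ² - 15 - 16 = 169 - 31 ≡ 0; y = λ·(15 - 0) - 11 ≡ 0. → (0, 0)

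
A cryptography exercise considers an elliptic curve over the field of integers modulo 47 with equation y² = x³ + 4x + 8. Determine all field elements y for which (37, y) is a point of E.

x³ + 4x + 8 = 50809 ≡ 2 (mod 47).
Square roots of 2 mod 47: 7 and 40 (since 7² = 49 ≡ 2).

7, 40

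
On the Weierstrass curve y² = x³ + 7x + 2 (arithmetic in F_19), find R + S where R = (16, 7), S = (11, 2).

(12, 16)

(16, 7) + (11, 2). λ = (2 - 7)/(11 - 16) ≡ 14/14 mod 19. 14⁻¹ ≡ 15 (mod 19), so λ ≡ 1.
  x = λ² - 16 - 11 = 1 - 27 ≡ 12; y = λ·(16 - 12) - 7 ≡ 16. → (12, 16)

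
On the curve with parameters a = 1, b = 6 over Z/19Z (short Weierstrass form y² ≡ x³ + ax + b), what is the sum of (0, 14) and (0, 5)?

The two points share x = 0 and their y-coordinates satisfy 14 + 5 ≡ 0 (mod 19), so they are inverses. Their sum is O.

O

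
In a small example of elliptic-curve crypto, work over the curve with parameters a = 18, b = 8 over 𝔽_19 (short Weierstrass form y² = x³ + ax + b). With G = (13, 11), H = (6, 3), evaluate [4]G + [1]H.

(11, 6)

First 4G:
Double-and-add on 4 = (100)₂. Start with G = (13, 11) for the leading 1-bit.
double: tangent at (13, 11): λ = (3·13² + 18)/(2·11) ≡ 12/3. 3⁻¹ ≡ 13 (mod 19) since 3·13 = 39 ≡ 1, so λ ≡ 12·13 ≡ 4.
  x = λ² - 13 - 13 = 16 - 26 ≡ 9; y = λ·(13 - 9) - 11 ≡ 5. → (9, 5)
double: tangent at (9, 5): λ = (3·9² + 18)/(2·5) ≡ 14/10. 10⁻¹ ≡ 2 (mod 19) since 10·2 = 20 ≡ 1, so λ ≡ 14·2 ≡ 9.
  x = λ² - 9 - 9 = 81 - 18 ≡ 6; y = λ·(9 - 6) - 5 ≡ 3. → (6, 3)
4G = (6, 3).
Finally 4G + H:
tangent at (6, 3): λ = (3·6² + 18)/(2·3) ≡ 12/6. 6⁻¹ ≡ 16 (mod 19) since 6·16 = 96 ≡ 1, so λ ≡ 12·16 ≡ 2.
  x = λ² - 6 - 6 = 4 - 12 ≡ 11; y = λ·(6 - 11) - 3 ≡ 6. → (11, 6)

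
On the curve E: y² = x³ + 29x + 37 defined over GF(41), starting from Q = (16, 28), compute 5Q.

Double-and-add on 5 = (101)₂. Start with Q = (16, 28) for the leading 1-bit.
double: tangent at (16, 28): λ = (3·16² + 29)/(2·28) ≡ 18/15. 15⁻¹ ≡ 11 (mod 41) since 15·11 = 165 ≡ 1, so λ ≡ 18·11 ≡ 34.
  x = λ² - 16 - 16 = 1156 - 32 ≡ 17; y = λ·(16 - 17) - 28 ≡ 20. → (17, 20)
double: tangent at (17, 20): λ = (3·17² + 29)/(2·20) ≡ 35/40. 40⁻¹ ≡ 40 (mod 41) since 40·40 = 1600 ≡ 1, so λ ≡ 35·40 ≡ 6.
  x = λ² - 17 - 17 = 36 - 34 ≡ 2; y = λ·(17 - 2) - 20 ≡ 29. → (2, 29)
add Q: (2, 29) + (16, 28). λ = (28 - 29)/(16 - 2) ≡ 40/14 mod 41. 14⁻¹ ≡ 3 (mod 41) since 14·3 = 42 ≡ 1, so λ ≡ 38.
  x = λ² - 2 - 16 = 1444 - 18 ≡ 32; y = λ·(2 - 32) - 29 ≡ 20. → (32, 20)

(32, 20)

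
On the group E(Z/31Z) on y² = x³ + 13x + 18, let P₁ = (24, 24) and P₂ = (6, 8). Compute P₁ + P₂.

(6, 23)

(24, 24) + (6, 8). λ = (8 - 24)/(6 - 24) ≡ 15/13 mod 31. 13⁻¹ ≡ 12 (mod 31), so λ ≡ 25.
  x = λ² - 24 - 6 = 625 - 30 ≡ 6; y = λ·(24 - 6) - 24 ≡ 23. → (6, 23)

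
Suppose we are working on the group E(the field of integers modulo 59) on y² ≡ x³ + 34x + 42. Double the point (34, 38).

(6, 7)

tangent at (34, 38): λ = (3·34² + 34)/(2·38) ≡ 21/17. 17⁻¹ ≡ 7 (mod 59), so λ ≡ 21·7 ≡ 29.
  x = λ² - 34 - 34 = 841 - 68 ≡ 6; y = λ·(34 - 6) - 38 ≡ 7. → (6, 7)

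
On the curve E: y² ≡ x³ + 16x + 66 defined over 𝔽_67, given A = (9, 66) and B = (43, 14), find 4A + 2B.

First 4A:
Double-and-add on 4 = (100)₂. Start with A = (9, 66) for the leading 1-bit.
double: tangent at (9, 66): λ = (3·9² + 16)/(2·66) ≡ 58/65. 65⁻¹ ≡ 33 (mod 67), so λ ≡ 58·33 ≡ 38.
  x = λ² - 9 - 9 = 1444 - 18 ≡ 19; y = λ·(9 - 19) - 66 ≡ 23. → (19, 23)
double: tangent at (19, 23): λ = (3·19² + 16)/(2·23) ≡ 27/46. 46⁻¹ ≡ 51 (mod 67) since 46·51 = 2346 ≡ 1, so λ ≡ 27·51 ≡ 37.
  x = λ² - 19 - 19 = 1369 - 38 ≡ 58; y = λ·(19 - 58) - 23 ≡ 8. → (58, 8)
4A = (58, 8).
Next 2B:
Repeated addition: build up to 2B.
2B: tangent at (43, 14): λ = (3·43² + 16)/(2·14) ≡ 2/28. 28⁻¹ ≡ 12 (mod 67), so λ ≡ 2·12 ≡ 24.
  x = λ² - 43 - 43 = 576 - 86 ≡ 21; y = λ·(43 - 21) - 14 ≡ 45. → (21, 45)
2B = (21, 45).
Finally 4A + 2B:
(58, 8) + (21, 45). λ = (45 - 8)/(21 - 58) ≡ 37/30 mod 67. 30⁻¹ ≡ 38 (mod 67), so λ ≡ 66.
  x = λ² - 58 - 21 = 4356 - 79 ≡ 56; y = λ·(58 - 56) - 8 ≡ 57. → (56, 57)

(56, 57)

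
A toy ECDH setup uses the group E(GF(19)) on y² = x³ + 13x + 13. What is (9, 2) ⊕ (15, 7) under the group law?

(9, 2) + (15, 7). λ = (7 - 2)/(15 - 9) ≡ 5/6 mod 19. 6⁻¹ ≡ 16 (mod 19) since 6·16 = 96 ≡ 1, so λ ≡ 4.
  x = λ² - 9 - 15 = 16 - 24 ≡ 11; y = λ·(9 - 11) - 2 ≡ 9. → (11, 9)

(11, 9)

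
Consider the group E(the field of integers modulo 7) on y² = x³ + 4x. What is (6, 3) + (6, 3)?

(2, 4)

tangent at (6, 3): λ = (3·6² + 4)/(2·3) ≡ 0/6. 6⁻¹ ≡ 6 (mod 7), so λ ≡ 0·6 ≡ 0.
  x = λ² - 6 - 6 = 0 - 12 ≡ 2; y = λ·(6 - 2) - 3 ≡ 4. → (2, 4)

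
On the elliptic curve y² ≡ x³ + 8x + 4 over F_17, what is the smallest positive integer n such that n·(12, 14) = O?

2P: tangent at (12, 14): λ = (3·12² + 8)/(2·14) ≡ 15/11. 11⁻¹ ≡ 14 (mod 17), so λ ≡ 15·14 ≡ 6.
  x = λ² - 12 - 12 = 36 - 24 ≡ 12; y = λ·(12 - 12) - 14 ≡ 3. → (12, 3)
3P: (12, 3) + (12, 14): same x and y₁ ≡ -y₂, so the sum is O.
3P = O, so the order is 3.

3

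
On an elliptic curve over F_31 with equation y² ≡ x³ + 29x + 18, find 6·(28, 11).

Write Q = (28, 11).
Double-and-add on 6 = (110)₂. Start with Q = (28, 11) for the leading 1-bit.
double: tangent at (28, 11): λ = (3·28² + 29)/(2·11) ≡ 25/22. 22⁻¹ ≡ 24 (mod 31) since 22·24 = 528 ≡ 1, so λ ≡ 25·24 ≡ 11.
  x = λ² - 28 - 28 = 121 - 56 ≡ 3; y = λ·(28 - 3) - 11 ≡ 16. → (3, 16)
add Q: (3, 16) + (28, 11). λ = (11 - 16)/(28 - 3) ≡ 26/25 mod 31. 25⁻¹ ≡ 5 (mod 31), so λ ≡ 6.
  x = λ² - 3 - 28 = 36 - 31 ≡ 5; y = λ·(3 - 5) - 16 ≡ 3. → (5, 3)
double: tangent at (5, 3): λ = (3·5² + 29)/(2·3) ≡ 11/6. 6⁻¹ ≡ 26 (mod 31), so λ ≡ 11·26 ≡ 7.
  x = λ² - 5 - 5 = 49 - 10 ≡ 8; y = λ·(5 - 8) - 3 ≡ 7. → (8, 7)

(8, 7)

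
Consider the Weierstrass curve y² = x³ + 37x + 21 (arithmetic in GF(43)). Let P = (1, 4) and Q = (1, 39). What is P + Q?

O

The two points share x = 1 and their y-coordinates satisfy 4 + 39 ≡ 0 (mod 43), so they are inverses. Their sum is ∞.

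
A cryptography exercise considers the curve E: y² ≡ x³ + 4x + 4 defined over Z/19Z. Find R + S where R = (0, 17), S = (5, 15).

(0, 17) + (5, 15). λ = (15 - 17)/(5 - 0) ≡ 17/5 mod 19. 5⁻¹ ≡ 4 (mod 19), so λ ≡ 11.
  x = λ² - 0 - 5 = 121 - 5 ≡ 2; y = λ·(0 - 2) - 17 ≡ 18. → (2, 18)

(2, 18)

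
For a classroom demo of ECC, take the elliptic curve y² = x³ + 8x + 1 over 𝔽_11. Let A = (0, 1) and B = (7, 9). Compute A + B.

(8, 4)

(0, 1) + (7, 9). λ = (9 - 1)/(7 - 0) ≡ 8/7 mod 11. 7⁻¹ ≡ 8 (mod 11) since 7·8 = 56 ≡ 1, so λ ≡ 9.
  x = λ² - 0 - 7 = 81 - 7 ≡ 8; y = λ·(0 - 8) - 1 ≡ 4. → (8, 4)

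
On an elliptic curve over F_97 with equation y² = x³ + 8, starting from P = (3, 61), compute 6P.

Repeated addition: build up to 6P.
2P: tangent at (3, 61): λ = (3·3² + 0)/(2·61) ≡ 27/25. 25⁻¹ ≡ 66 (mod 97) since 25·66 = 1650 ≡ 1, so λ ≡ 27·66 ≡ 36.
  x = λ² - 3 - 3 = 1296 - 6 ≡ 29; y = λ·(3 - 29) - 61 ≡ 70. → (29, 70)
3P: (29, 70) + (3, 61). λ = (61 - 70)/(3 - 29) ≡ 88/71 mod 97. 71⁻¹ ≡ 41 (mod 97) since 71·41 = 2911 ≡ 1, so λ ≡ 19.
  x = λ² - 29 - 3 = 361 - 32 ≡ 38; y = λ·(29 - 38) - 70 ≡ 50. → (38, 50)
4P: (38, 50) + (3, 61). λ = (61 - 50)/(3 - 38) ≡ 11/62 mod 97. 62⁻¹ ≡ 36 (mod 97) since 62·36 = 2232 ≡ 1, so λ ≡ 8.
  x = λ² - 38 - 3 = 64 - 41 ≡ 23; y = λ·(38 - 23) - 50 ≡ 70. → (23, 70)
5P: (23, 70) + (3, 61). λ = (61 - 70)/(3 - 23) ≡ 88/77 mod 97. 77⁻¹ ≡ 63 (mod 97), so λ ≡ 15.
  x = λ² - 23 - 3 = 225 - 26 ≡ 5; y = λ·(23 - 5) - 70 ≡ 6. → (5, 6)
6P: (5, 6) + (3, 61). λ = (61 - 6)/(3 - 5) ≡ 55/95 mod 97. 95⁻¹ ≡ 48 (mod 97) since 95·48 = 4560 ≡ 1, so λ ≡ 21.
  x = λ² - 5 - 3 = 441 - 8 ≡ 45; y = λ·(5 - 45) - 6 ≡ 27. → (45, 27)

(45, 27)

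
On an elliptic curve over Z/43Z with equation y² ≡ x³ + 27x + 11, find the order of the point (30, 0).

2P: (30, 0) + (30, 0): same x and y₁ ≡ -y₂, so the sum is the point at infinity.
2P = the point at infinity, so the order is 2.

2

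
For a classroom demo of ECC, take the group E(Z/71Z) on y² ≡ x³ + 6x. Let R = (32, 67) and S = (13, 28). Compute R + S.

(32, 67) + (13, 28). λ = (28 - 67)/(13 - 32) ≡ 32/52 mod 71. 52⁻¹ ≡ 56 (mod 71), so λ ≡ 17.
  x = λ² - 32 - 13 = 289 - 45 ≡ 31; y = λ·(32 - 31) - 67 ≡ 21. → (31, 21)

(31, 21)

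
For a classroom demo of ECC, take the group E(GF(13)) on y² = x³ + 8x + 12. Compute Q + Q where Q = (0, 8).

tangent at (0, 8): λ = (3·0² + 8)/(2·8) ≡ 8/3. 3⁻¹ ≡ 9 (mod 13), so λ ≡ 8·9 ≡ 7.
  x = λ² - 0 - 0 = 49 - 0 ≡ 10; y = λ·(0 - 10) - 8 ≡ 0. → (10, 0)

(10, 0)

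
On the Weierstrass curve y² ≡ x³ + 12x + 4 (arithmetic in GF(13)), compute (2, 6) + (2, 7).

O

The two points share x = 2 and their y-coordinates satisfy 6 + 7 ≡ 0 (mod 13), so they are inverses. Their sum is O.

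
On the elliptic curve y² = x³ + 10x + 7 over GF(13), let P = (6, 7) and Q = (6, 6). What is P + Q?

The two points share x = 6 and their y-coordinates satisfy 7 + 6 ≡ 0 (mod 13), so they are inverses. Their sum is O.

O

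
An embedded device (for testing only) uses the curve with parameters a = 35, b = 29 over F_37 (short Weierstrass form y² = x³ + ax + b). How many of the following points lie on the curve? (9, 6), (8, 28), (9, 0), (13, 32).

2

(9, 6): 6² ≡ 36, rhs ≡ 0 → off.
(8, 28): 28² ≡ 7, rhs ≡ 7 → on.
(9, 0): 0² ≡ 0, rhs ≡ 0 → on.
(13, 32): 32² ≡ 25, rhs ≡ 17 → off.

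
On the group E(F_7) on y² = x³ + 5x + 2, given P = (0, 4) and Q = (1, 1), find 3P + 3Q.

First 3P:
Repeated addition: build up to 3P.
2P: tangent at (0, 4): λ = (3·0² + 5)/(2·4) ≡ 5/1. 1⁻¹ ≡ 1 (mod 7), so λ ≡ 5·1 ≡ 5.
  x = λ² - 0 - 0 = 25 - 0 ≡ 4; y = λ·(0 - 4) - 4 ≡ 4. → (4, 4)
3P: (4, 4) + (0, 4). λ = (4 - 4)/(0 - 4) ≡ 0/3 mod 7. 3⁻¹ ≡ 5 (mod 7) since 3·5 = 15 ≡ 1, so λ ≡ 0.
  x = λ² - 4 - 0 = 0 - 4 ≡ 3; y = λ·(4 - 3) - 4 ≡ 3. → (3, 3)
3P = (3, 3).
Next 3Q:
Repeated addition: build up to 3Q.
2Q: tangent at (1, 1): λ = (3·1² + 5)/(2·1) ≡ 1/2. 2⁻¹ ≡ 4 (mod 7) since 2·4 = 8 ≡ 1, so λ ≡ 1·4 ≡ 4.
  x = λ² - 1 - 1 = 16 - 2 ≡ 0; y = λ·(1 - 0) - 1 ≡ 3. → (0, 3)
3Q: (0, 3) + (1, 1). λ = (1 - 3)/(1 - 0) ≡ 5/1 mod 7. 1⁻¹ ≡ 1 (mod 7) since 1·1 = 1 ≡ 1, so λ ≡ 5.
  x = λ² - 0 - 1 = 25 - 1 ≡ 3; y = λ·(0 - 3) - 3 ≡ 3. → (3, 3)
3Q = (3, 3).
Finally 3P + 3Q:
tangent at (3, 3): λ = (3·3² + 5)/(2·3) ≡ 4/6. 6⁻¹ ≡ 6 (mod 7) since 6·6 = 36 ≡ 1, so λ ≡ 4·6 ≡ 3.
  x = λ² - 3 - 3 = 9 - 6 ≡ 3; y = λ·(3 - 3) - 3 ≡ 4. → (3, 4)

(3, 4)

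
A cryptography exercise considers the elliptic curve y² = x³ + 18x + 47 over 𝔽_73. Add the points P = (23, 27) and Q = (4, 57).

(40, 69)

(23, 27) + (4, 57). λ = (57 - 27)/(4 - 23) ≡ 30/54 mod 73. 54⁻¹ ≡ 23 (mod 73), so λ ≡ 33.
  x = λ² - 23 - 4 = 1089 - 27 ≡ 40; y = λ·(23 - 40) - 27 ≡ 69. → (40, 69)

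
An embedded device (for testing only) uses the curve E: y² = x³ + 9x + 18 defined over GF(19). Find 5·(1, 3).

(11, 2)

Write Q = (1, 3).
Repeated addition: build up to 5Q.
2Q: tangent at (1, 3): λ = (3·1² + 9)/(2·3) ≡ 12/6. 6⁻¹ ≡ 16 (mod 19), so λ ≡ 12·16 ≡ 2.
  x = λ² - 1 - 1 = 4 - 2 ≡ 2; y = λ·(1 - 2) - 3 ≡ 14. → (2, 14)
3Q: (2, 14) + (1, 3). λ = (3 - 14)/(1 - 2) ≡ 8/18 mod 19. 18⁻¹ ≡ 18 (mod 19), so λ ≡ 11.
  x = λ² - 2 - 1 = 121 - 3 ≡ 4; y = λ·(2 - 4) - 14 ≡ 2. → (4, 2)
4Q: (4, 2) + (1, 3). λ = (3 - 2)/(1 - 4) ≡ 1/16 mod 19. 16⁻¹ ≡ 6 (mod 19), so λ ≡ 6.
  x = λ² - 4 - 1 = 36 - 5 ≡ 12; y = λ·(4 - 12) - 2 ≡ 7. → (12, 7)
5Q: (12, 7) + (1, 3). λ = (3 - 7)/(1 - 12) ≡ 15/8 mod 19. 8⁻¹ ≡ 12 (mod 19), so λ ≡ 9.
  x = λ² - 12 - 1 = 81 - 13 ≡ 11; y = λ·(12 - 11) - 7 ≡ 2. → (11, 2)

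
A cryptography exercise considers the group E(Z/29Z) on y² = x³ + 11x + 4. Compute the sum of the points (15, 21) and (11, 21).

(15, 21) + (11, 21). λ = (21 - 21)/(11 - 15) ≡ 0/25 mod 29. 25⁻¹ ≡ 7 (mod 29) since 25·7 = 175 ≡ 1, so λ ≡ 0.
  x = λ² - 15 - 11 = 0 - 26 ≡ 3; y = λ·(15 - 3) - 21 ≡ 8. → (3, 8)

(3, 8)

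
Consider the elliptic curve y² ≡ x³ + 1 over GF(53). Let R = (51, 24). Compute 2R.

(14, 25)

tangent at (51, 24): λ = (3·51² + 0)/(2·24) ≡ 12/48. 48⁻¹ ≡ 21 (mod 53) since 48·21 = 1008 ≡ 1, so λ ≡ 12·21 ≡ 40.
  x = λ² - 51 - 51 = 1600 - 102 ≡ 14; y = λ·(51 - 14) - 24 ≡ 25. → (14, 25)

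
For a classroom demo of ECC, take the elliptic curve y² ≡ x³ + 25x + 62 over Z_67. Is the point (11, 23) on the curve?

y² = 23² ≡ 60; x³ + 25x + 62 = 1668 ≡ 60 (mod 67). 60 = 60.

yes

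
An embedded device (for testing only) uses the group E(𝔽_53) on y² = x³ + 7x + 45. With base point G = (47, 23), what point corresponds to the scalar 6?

Repeated addition: build up to 6G.
2G: tangent at (47, 23): λ = (3·47² + 7)/(2·23) ≡ 9/46. 46⁻¹ ≡ 15 (mod 53), so λ ≡ 9·15 ≡ 29.
  x = λ² - 47 - 47 = 841 - 94 ≡ 5; y = λ·(47 - 5) - 23 ≡ 29. → (5, 29)
3G: (5, 29) + (47, 23). λ = (23 - 29)/(47 - 5) ≡ 47/42 mod 53. 42⁻¹ ≡ 24 (mod 53), so λ ≡ 15.
  x = λ² - 5 - 47 = 225 - 52 ≡ 14; y = λ·(5 - 14) - 29 ≡ 48. → (14, 48)
4G: (14, 48) + (47, 23). λ = (23 - 48)/(47 - 14) ≡ 28/33 mod 53. 33⁻¹ ≡ 45 (mod 53), so λ ≡ 41.
  x = λ² - 14 - 47 = 1681 - 61 ≡ 30; y = λ·(14 - 30) - 48 ≡ 38. → (30, 38)
5G: (30, 38) + (47, 23). λ = (23 - 38)/(47 - 30) ≡ 38/17 mod 53. 17⁻¹ ≡ 25 (mod 53), so λ ≡ 49.
  x = λ² - 30 - 47 = 2401 - 77 ≡ 45; y = λ·(30 - 45) - 38 ≡ 22. → (45, 22)
6G: (45, 22) + (47, 23). λ = (23 - 22)/(47 - 45) ≡ 1/2 mod 53. 2⁻¹ ≡ 27 (mod 53) since 2·27 = 54 ≡ 1, so λ ≡ 27.
  x = λ² - 45 - 47 = 729 - 92 ≡ 1; y = λ·(45 - 1) - 22 ≡ 0. → (1, 0)

(1, 0)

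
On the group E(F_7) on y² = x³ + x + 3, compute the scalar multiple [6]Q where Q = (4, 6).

O

Double-and-add on 6 = (110)₂. Start with Q = (4, 6) for the leading 1-bit.
double: tangent at (4, 6): λ = (3·4² + 1)/(2·6) ≡ 0/5. 5⁻¹ ≡ 3 (mod 7), so λ ≡ 0·3 ≡ 0.
  x = λ² - 4 - 4 = 0 - 8 ≡ 6; y = λ·(4 - 6) - 6 ≡ 1. → (6, 1)
add Q: (6, 1) + (4, 6). λ = (6 - 1)/(4 - 6) ≡ 5/5 mod 7. 5⁻¹ ≡ 3 (mod 7), so λ ≡ 1.
  x = λ² - 6 - 4 = 1 - 10 ≡ 5; y = λ·(6 - 5) - 1 ≡ 0. → (5, 0)
double: (5, 0) + (5, 0): same x and y₁ ≡ -y₂, so the sum is O.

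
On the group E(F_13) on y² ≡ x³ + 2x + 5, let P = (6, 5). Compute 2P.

(5, 6)

tangent at (6, 5): λ = (3·6² + 2)/(2·5) ≡ 6/10. 10⁻¹ ≡ 4 (mod 13), so λ ≡ 6·4 ≡ 11.
  x = λ² - 6 - 6 = 121 - 12 ≡ 5; y = λ·(6 - 5) - 5 ≡ 6. → (5, 6)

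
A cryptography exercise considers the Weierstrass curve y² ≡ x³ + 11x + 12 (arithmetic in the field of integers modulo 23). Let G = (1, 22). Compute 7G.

(1, 22)

Repeated addition: build up to 7G.
2G: tangent at (1, 22): λ = (3·1² + 11)/(2·22) ≡ 14/21. 21⁻¹ ≡ 11 (mod 23) since 21·11 = 231 ≡ 1, so λ ≡ 14·11 ≡ 16.
  x = λ² - 1 - 1 = 256 - 2 ≡ 1; y = λ·(1 - 1) - 22 ≡ 1. → (1, 1)
3G: (1, 1) + (1, 22): same x and y₁ ≡ -y₂, so the sum is O.
4G: O + (1, 22) = (1, 22) (identity).
5G: tangent at (1, 22): λ = (3·1² + 11)/(2·22) ≡ 14/21. 21⁻¹ ≡ 11 (mod 23), so λ ≡ 14·11 ≡ 16.
  x = λ² - 1 - 1 = 256 - 2 ≡ 1; y = λ·(1 - 1) - 22 ≡ 1. → (1, 1)
6G: (1, 1) + (1, 22): same x and y₁ ≡ -y₂, so the sum is O.
7G: O + (1, 22) = (1, 22) (identity).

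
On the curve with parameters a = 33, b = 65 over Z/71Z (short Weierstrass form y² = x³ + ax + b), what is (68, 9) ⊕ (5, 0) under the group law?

(27, 7)

(68, 9) + (5, 0). λ = (0 - 9)/(5 - 68) ≡ 62/8 mod 71. 8⁻¹ ≡ 9 (mod 71) since 8·9 = 72 ≡ 1, so λ ≡ 61.
  x = λ² - 68 - 5 = 3721 - 73 ≡ 27; y = λ·(68 - 27) - 9 ≡ 7. → (27, 7)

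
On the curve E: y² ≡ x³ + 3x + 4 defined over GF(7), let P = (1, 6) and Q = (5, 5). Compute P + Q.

(5, 2)

(1, 6) + (5, 5). λ = (5 - 6)/(5 - 1) ≡ 6/4 mod 7. 4⁻¹ ≡ 2 (mod 7), so λ ≡ 5.
  x = λ² - 1 - 5 = 25 - 6 ≡ 5; y = λ·(1 - 5) - 6 ≡ 2. → (5, 2)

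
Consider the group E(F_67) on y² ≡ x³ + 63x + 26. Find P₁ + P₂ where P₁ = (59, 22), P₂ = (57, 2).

(51, 58)

(59, 22) + (57, 2). λ = (2 - 22)/(57 - 59) ≡ 47/65 mod 67. 65⁻¹ ≡ 33 (mod 67), so λ ≡ 10.
  x = λ² - 59 - 57 = 100 - 116 ≡ 51; y = λ·(59 - 51) - 22 ≡ 58. → (51, 58)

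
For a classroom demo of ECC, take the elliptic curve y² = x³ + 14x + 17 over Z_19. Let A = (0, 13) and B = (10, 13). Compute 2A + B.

(16, 10)

First 2A:
Repeated addition: build up to 2A.
2A: tangent at (0, 13): λ = (3·0² + 14)/(2·13) ≡ 14/7. 7⁻¹ ≡ 11 (mod 19) since 7·11 = 77 ≡ 1, so λ ≡ 14·11 ≡ 2.
  x = λ² - 0 - 0 = 4 - 0 ≡ 4; y = λ·(0 - 4) - 13 ≡ 17. → (4, 17)
2A = (4, 17).
Finally 2A + B:
(4, 17) + (10, 13). λ = (13 - 17)/(10 - 4) ≡ 15/6 mod 19. 6⁻¹ ≡ 16 (mod 19) since 6·16 = 96 ≡ 1, so λ ≡ 12.
  x = λ² - 4 - 10 = 144 - 14 ≡ 16; y = λ·(4 - 16) - 17 ≡ 10. → (16, 10)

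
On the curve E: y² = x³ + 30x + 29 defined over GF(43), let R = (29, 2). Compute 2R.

tangent at (29, 2): λ = (3·29² + 30)/(2·2) ≡ 16/4. 4⁻¹ ≡ 11 (mod 43), so λ ≡ 16·11 ≡ 4.
  x = λ² - 29 - 29 = 16 - 58 ≡ 1; y = λ·(29 - 1) - 2 ≡ 24. → (1, 24)

(1, 24)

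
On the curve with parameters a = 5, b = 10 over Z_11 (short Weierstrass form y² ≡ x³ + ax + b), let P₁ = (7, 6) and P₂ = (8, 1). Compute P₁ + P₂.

(10, 9)

(7, 6) + (8, 1). λ = (1 - 6)/(8 - 7) ≡ 6/1 mod 11. 1⁻¹ ≡ 1 (mod 11), so λ ≡ 6.
  x = λ² - 7 - 8 = 36 - 15 ≡ 10; y = λ·(7 - 10) - 6 ≡ 9. → (10, 9)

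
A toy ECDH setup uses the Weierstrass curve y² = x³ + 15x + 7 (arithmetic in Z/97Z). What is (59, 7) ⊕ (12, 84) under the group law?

(59, 7) + (12, 84). λ = (84 - 7)/(12 - 59) ≡ 77/50 mod 97. 50⁻¹ ≡ 33 (mod 97), so λ ≡ 19.
  x = λ² - 59 - 12 = 361 - 71 ≡ 96; y = λ·(59 - 96) - 7 ≡ 66. → (96, 66)

(96, 66)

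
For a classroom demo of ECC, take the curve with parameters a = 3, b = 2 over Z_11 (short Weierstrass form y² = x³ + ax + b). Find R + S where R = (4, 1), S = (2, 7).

(3, 7)

(4, 1) + (2, 7). λ = (7 - 1)/(2 - 4) ≡ 6/9 mod 11. 9⁻¹ ≡ 5 (mod 11), so λ ≡ 8.
  x = λ² - 4 - 2 = 64 - 6 ≡ 3; y = λ·(4 - 3) - 1 ≡ 7. → (3, 7)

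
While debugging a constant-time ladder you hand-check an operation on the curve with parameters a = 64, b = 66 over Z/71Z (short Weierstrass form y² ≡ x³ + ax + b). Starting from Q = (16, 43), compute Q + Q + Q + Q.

(41, 55)

Double-and-add on 4 = (100)₂. Start with Q = (16, 43) for the leading 1-bit.
double: tangent at (16, 43): λ = (3·16² + 64)/(2·43) ≡ 51/15. 15⁻¹ ≡ 19 (mod 71) since 15·19 = 285 ≡ 1, so λ ≡ 51·19 ≡ 46.
  x = λ² - 16 - 16 = 2116 - 32 ≡ 25; y = λ·(16 - 25) - 43 ≡ 40. → (25, 40)
double: tangent at (25, 40): λ = (3·25² + 64)/(2·40) ≡ 22/9. 9⁻¹ ≡ 8 (mod 71), so λ ≡ 22·8 ≡ 34.
  x = λ² - 25 - 25 = 1156 - 50 ≡ 41; y = λ·(25 - 41) - 40 ≡ 55. → (41, 55)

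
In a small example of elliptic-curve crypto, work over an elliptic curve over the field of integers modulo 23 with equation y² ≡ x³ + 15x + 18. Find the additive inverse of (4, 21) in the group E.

(4, 2)

-(4, 21) = (4, -21 mod 23) = (4, 2).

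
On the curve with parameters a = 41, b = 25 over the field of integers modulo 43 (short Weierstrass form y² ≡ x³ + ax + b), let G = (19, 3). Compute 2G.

tangent at (19, 3): λ = (3·19² + 41)/(2·3) ≡ 6/6. 6⁻¹ ≡ 36 (mod 43), so λ ≡ 6·36 ≡ 1.
  x = λ² - 19 - 19 = 1 - 38 ≡ 6; y = λ·(19 - 6) - 3 ≡ 10. → (6, 10)

(6, 10)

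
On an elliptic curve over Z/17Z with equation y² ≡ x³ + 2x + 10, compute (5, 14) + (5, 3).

O

The two points share x = 5 and their y-coordinates satisfy 14 + 3 ≡ 0 (mod 17), so they are inverses. Their sum is O.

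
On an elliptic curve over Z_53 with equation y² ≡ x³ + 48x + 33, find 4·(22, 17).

(19, 15)

Write G = (22, 17).
Double-and-add on 4 = (100)₂. Start with G = (22, 17) for the leading 1-bit.
double: tangent at (22, 17): λ = (3·22² + 48)/(2·17) ≡ 16/34. 34⁻¹ ≡ 39 (mod 53) since 34·39 = 1326 ≡ 1, so λ ≡ 16·39 ≡ 41.
  x = λ² - 22 - 22 = 1681 - 44 ≡ 47; y = λ·(22 - 47) - 17 ≡ 18. → (47, 18)
double: tangent at (47, 18): λ = (3·47² + 48)/(2·18) ≡ 50/36. 36⁻¹ ≡ 28 (mod 53), so λ ≡ 50·28 ≡ 22.
  x = λ² - 47 - 47 = 484 - 94 ≡ 19; y = λ·(47 - 19) - 18 ≡ 15. → (19, 15)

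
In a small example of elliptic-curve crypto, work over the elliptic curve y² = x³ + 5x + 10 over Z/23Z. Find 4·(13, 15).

Write Q = (13, 15).
Double-and-add on 4 = (100)₂. Start with Q = (13, 15) for the leading 1-bit.
double: tangent at (13, 15): λ = (3·13² + 5)/(2·15) ≡ 6/7. 7⁻¹ ≡ 10 (mod 23), so λ ≡ 6·10 ≡ 14.
  x = λ² - 13 - 13 = 196 - 26 ≡ 9; y = λ·(13 - 9) - 15 ≡ 18. → (9, 18)
double: tangent at (9, 18): λ = (3·9² + 5)/(2·18) ≡ 18/13. 13⁻¹ ≡ 16 (mod 23) since 13·16 = 208 ≡ 1, so λ ≡ 18·16 ≡ 12.
  x = λ² - 9 - 9 = 144 - 18 ≡ 11; y = λ·(9 - 11) - 18 ≡ 4. → (11, 4)

(11, 4)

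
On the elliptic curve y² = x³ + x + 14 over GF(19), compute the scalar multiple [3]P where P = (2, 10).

(5, 12)

Repeated addition: build up to 3P.
2P: tangent at (2, 10): λ = (3·2² + 1)/(2·10) ≡ 13/1. 1⁻¹ ≡ 1 (mod 19), so λ ≡ 13·1 ≡ 13.
  x = λ² - 2 - 2 = 169 - 4 ≡ 13; y = λ·(2 - 13) - 10 ≡ 18. → (13, 18)
3P: (13, 18) + (2, 10). λ = (10 - 18)/(2 - 13) ≡ 11/8 mod 19. 8⁻¹ ≡ 12 (mod 19) since 8·12 = 96 ≡ 1, so λ ≡ 18.
  x = λ² - 13 - 2 = 324 - 15 ≡ 5; y = λ·(13 - 5) - 18 ≡ 12. → (5, 12)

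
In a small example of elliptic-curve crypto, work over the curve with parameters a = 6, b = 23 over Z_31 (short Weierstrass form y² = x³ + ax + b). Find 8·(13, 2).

(13, 2)

Write Q = (13, 2).
Double-and-add on 8 = (1000)₂. Start with Q = (13, 2) for the leading 1-bit.
double: tangent at (13, 2): λ = (3·13² + 6)/(2·2) ≡ 17/4. 4⁻¹ ≡ 8 (mod 31) since 4·8 = 32 ≡ 1, so λ ≡ 17·8 ≡ 12.
  x = λ² - 13 - 13 = 144 - 26 ≡ 25; y = λ·(13 - 25) - 2 ≡ 9. → (25, 9)
double: tangent at (25, 9): λ = (3·25² + 6)/(2·9) ≡ 21/18. 18⁻¹ ≡ 19 (mod 31), so λ ≡ 21·19 ≡ 27.
  x = λ² - 25 - 25 = 729 - 50 ≡ 28; y = λ·(25 - 28) - 9 ≡ 3. → (28, 3)
double: tangent at (28, 3): λ = (3·28² + 6)/(2·3) ≡ 2/6. 6⁻¹ ≡ 26 (mod 31), so λ ≡ 2·26 ≡ 21.
  x = λ² - 28 - 28 = 441 - 56 ≡ 13; y = λ·(28 - 13) - 3 ≡ 2. → (13, 2)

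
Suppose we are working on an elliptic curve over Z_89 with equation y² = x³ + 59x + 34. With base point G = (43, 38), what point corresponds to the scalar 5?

(73, 45)

Repeated addition: build up to 5G.
2G: tangent at (43, 38): λ = (3·43² + 59)/(2·38) ≡ 88/76. 76⁻¹ ≡ 41 (mod 89) since 76·41 = 3116 ≡ 1, so λ ≡ 88·41 ≡ 48.
  x = λ² - 43 - 43 = 2304 - 86 ≡ 82; y = λ·(43 - 82) - 38 ≡ 48. → (82, 48)
3G: (82, 48) + (43, 38). λ = (38 - 48)/(43 - 82) ≡ 79/50 mod 89. 50⁻¹ ≡ 73 (mod 89) since 50·73 = 3650 ≡ 1, so λ ≡ 71.
  x = λ² - 82 - 43 = 5041 - 125 ≡ 21; y = λ·(82 - 21) - 48 ≡ 11. → (21, 11)
4G: (21, 11) + (43, 38). λ = (38 - 11)/(43 - 21) ≡ 27/22 mod 89. 22⁻¹ ≡ 85 (mod 89) since 22·85 = 1870 ≡ 1, so λ ≡ 70.
  x = λ² - 21 - 43 = 4900 - 64 ≡ 30; y = λ·(21 - 30) - 11 ≡ 71. → (30, 71)
5G: (30, 71) + (43, 38). λ = (38 - 71)/(43 - 30) ≡ 56/13 mod 89. 13⁻¹ ≡ 48 (mod 89) since 13·48 = 624 ≡ 1, so λ ≡ 18.
  x = λ² - 30 - 43 = 324 - 73 ≡ 73; y = λ·(30 - 73) - 71 ≡ 45. → (73, 45)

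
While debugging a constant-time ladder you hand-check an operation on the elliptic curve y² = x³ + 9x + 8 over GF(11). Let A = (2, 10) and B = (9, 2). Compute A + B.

(4, 8)

(2, 10) + (9, 2). λ = (2 - 10)/(9 - 2) ≡ 3/7 mod 11. 7⁻¹ ≡ 8 (mod 11) since 7·8 = 56 ≡ 1, so λ ≡ 2.
  x = λ² - 2 - 9 = 4 - 11 ≡ 4; y = λ·(2 - 4) - 10 ≡ 8. → (4, 8)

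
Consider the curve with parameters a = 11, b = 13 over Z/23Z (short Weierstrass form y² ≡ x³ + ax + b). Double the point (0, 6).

tangent at (0, 6): λ = (3·0² + 11)/(2·6) ≡ 11/12. 12⁻¹ ≡ 2 (mod 23), so λ ≡ 11·2 ≡ 22.
  x = λ² - 0 - 0 = 484 - 0 ≡ 1; y = λ·(0 - 1) - 6 ≡ 18. → (1, 18)

(1, 18)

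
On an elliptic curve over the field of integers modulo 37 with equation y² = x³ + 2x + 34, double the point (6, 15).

(22, 25)

tangent at (6, 15): λ = (3·6² + 2)/(2·15) ≡ 36/30. 30⁻¹ ≡ 21 (mod 37) since 30·21 = 630 ≡ 1, so λ ≡ 36·21 ≡ 16.
  x = λ² - 6 - 6 = 256 - 12 ≡ 22; y = λ·(6 - 22) - 15 ≡ 25. → (22, 25)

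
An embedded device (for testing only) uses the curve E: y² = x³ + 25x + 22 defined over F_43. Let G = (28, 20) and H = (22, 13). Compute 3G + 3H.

(5, 33)

First 3G:
Repeated addition: build up to 3G.
2G: tangent at (28, 20): λ = (3·28² + 25)/(2·20) ≡ 12/40. 40⁻¹ ≡ 14 (mod 43), so λ ≡ 12·14 ≡ 39.
  x = λ² - 28 - 28 = 1521 - 56 ≡ 3; y = λ·(28 - 3) - 20 ≡ 9. → (3, 9)
3G: (3, 9) + (28, 20). λ = (20 - 9)/(28 - 3) ≡ 11/25 mod 43. 25⁻¹ ≡ 31 (mod 43), so λ ≡ 40.
  x = λ² - 3 - 28 = 1600 - 31 ≡ 21; y = λ·(3 - 21) - 9 ≡ 2. → (21, 2)
3G = (21, 2).
Next 3H:
Repeated addition: build up to 3H.
2H: tangent at (22, 13): λ = (3·22² + 25)/(2·13) ≡ 15/26. 26⁻¹ ≡ 5 (mod 43), so λ ≡ 15·5 ≡ 32.
  x = λ² - 22 - 22 = 1024 - 44 ≡ 34; y = λ·(22 - 34) - 13 ≡ 33. → (34, 33)
3H: (34, 33) + (22, 13). λ = (13 - 33)/(22 - 34) ≡ 23/31 mod 43. 31⁻¹ ≡ 25 (mod 43), so λ ≡ 16.
  x = λ² - 34 - 22 = 256 - 56 ≡ 28; y = λ·(34 - 28) - 33 ≡ 20. → (28, 20)
3H = (28, 20).
Finally 3G + 3H:
(21, 2) + (28, 20). λ = (20 - 2)/(28 - 21) ≡ 18/7 mod 43. 7⁻¹ ≡ 37 (mod 43), so λ ≡ 21.
  x = λ² - 21 - 28 = 441 - 49 ≡ 5; y = λ·(21 - 5) - 2 ≡ 33. → (5, 33)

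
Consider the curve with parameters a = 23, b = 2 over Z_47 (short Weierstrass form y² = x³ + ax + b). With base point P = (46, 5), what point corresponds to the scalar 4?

(4, 8)

Repeated addition: build up to 4P.
2P: tangent at (46, 5): λ = (3·46² + 23)/(2·5) ≡ 26/10. 10⁻¹ ≡ 33 (mod 47), so λ ≡ 26·33 ≡ 12.
  x = λ² - 46 - 46 = 144 - 92 ≡ 5; y = λ·(46 - 5) - 5 ≡ 17. → (5, 17)
3P: (5, 17) + (46, 5). λ = (5 - 17)/(46 - 5) ≡ 35/41 mod 47. 41⁻¹ ≡ 39 (mod 47) since 41·39 = 1599 ≡ 1, so λ ≡ 2.
  x = λ² - 5 - 46 = 4 - 51 ≡ 0; y = λ·(5 - 0) - 17 ≡ 40. → (0, 40)
4P: (0, 40) + (46, 5). λ = (5 - 40)/(46 - 0) ≡ 12/46 mod 47. 46⁻¹ ≡ 46 (mod 47) since 46·46 = 2116 ≡ 1, so λ ≡ 35.
  x = λ² - 0 - 46 = 1225 - 46 ≡ 4; y = λ·(0 - 4) - 40 ≡ 8. → (4, 8)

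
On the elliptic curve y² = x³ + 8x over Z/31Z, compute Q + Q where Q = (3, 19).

tangent at (3, 19): λ = (3·3² + 8)/(2·19) ≡ 4/7. 7⁻¹ ≡ 9 (mod 31) since 7·9 = 63 ≡ 1, so λ ≡ 4·9 ≡ 5.
  x = λ² - 3 - 3 = 25 - 6 ≡ 19; y = λ·(3 - 19) - 19 ≡ 25. → (19, 25)

(19, 25)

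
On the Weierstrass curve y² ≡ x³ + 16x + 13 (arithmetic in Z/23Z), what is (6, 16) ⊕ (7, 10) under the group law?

(6, 16) + (7, 10). λ = (10 - 16)/(7 - 6) ≡ 17/1 mod 23. 1⁻¹ ≡ 1 (mod 23), so λ ≡ 17.
  x = λ² - 6 - 7 = 289 - 13 ≡ 0; y = λ·(6 - 0) - 16 ≡ 17. → (0, 17)

(0, 17)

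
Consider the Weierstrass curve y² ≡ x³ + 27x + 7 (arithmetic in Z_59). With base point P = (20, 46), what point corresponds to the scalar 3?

(55, 37)

Repeated addition: build up to 3P.
2P: tangent at (20, 46): λ = (3·20² + 27)/(2·46) ≡ 47/33. 33⁻¹ ≡ 34 (mod 59) since 33·34 = 1122 ≡ 1, so λ ≡ 47·34 ≡ 5.
  x = λ² - 20 - 20 = 25 - 40 ≡ 44; y = λ·(20 - 44) - 46 ≡ 11. → (44, 11)
3P: (44, 11) + (20, 46). λ = (46 - 11)/(20 - 44) ≡ 35/35 mod 59. 35⁻¹ ≡ 27 (mod 59) since 35·27 = 945 ≡ 1, so λ ≡ 1.
  x = λ² - 44 - 20 = 1 - 64 ≡ 55; y = λ·(44 - 55) - 11 ≡ 37. → (55, 37)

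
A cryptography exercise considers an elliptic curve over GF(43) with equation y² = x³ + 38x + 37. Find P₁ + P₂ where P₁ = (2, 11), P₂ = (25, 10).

(2, 11) + (25, 10). λ = (10 - 11)/(25 - 2) ≡ 42/23 mod 43. 23⁻¹ ≡ 15 (mod 43) since 23·15 = 345 ≡ 1, so λ ≡ 28.
  x = λ² - 2 - 25 = 784 - 27 ≡ 26; y = λ·(2 - 26) - 11 ≡ 5. → (26, 5)

(26, 5)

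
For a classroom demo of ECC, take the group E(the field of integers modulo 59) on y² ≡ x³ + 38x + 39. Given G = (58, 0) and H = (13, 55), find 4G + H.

(13, 55)

First 4G:
Double-and-add on 4 = (100)₂. Start with G = (58, 0) for the leading 1-bit.
double: (58, 0) + (58, 0): same x and y₁ ≡ -y₂, so the sum is ∞.
double: ∞ + ∞ = ∞ (identity).
4G = ∞.
Finally 4G + H:
∞ + (13, 55) = (13, 55) (identity).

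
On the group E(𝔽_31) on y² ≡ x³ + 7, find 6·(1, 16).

Write P = (1, 16).
Repeated addition: build up to 6P.
2P: tangent at (1, 16): λ = (3·1² + 0)/(2·16) ≡ 3/1. 1⁻¹ ≡ 1 (mod 31), so λ ≡ 3·1 ≡ 3.
  x = λ² - 1 - 1 = 9 - 2 ≡ 7; y = λ·(1 - 7) - 16 ≡ 28. → (7, 28)
3P: (7, 28) + (1, 16). λ = (16 - 28)/(1 - 7) ≡ 19/25 mod 31. 25⁻¹ ≡ 5 (mod 31), so λ ≡ 2.
  x = λ² - 7 - 1 = 4 - 8 ≡ 27; y = λ·(7 - 27) - 28 ≡ 25. → (27, 25)
4P: (27, 25) + (1, 16). λ = (16 - 25)/(1 - 27) ≡ 22/5 mod 31. 5⁻¹ ≡ 25 (mod 31), so λ ≡ 23.
  x = λ² - 27 - 1 = 529 - 28 ≡ 5; y = λ·(27 - 5) - 25 ≡ 16. → (5, 16)
5P: (5, 16) + (1, 16). λ = (16 - 16)/(1 - 5) ≡ 0/27 mod 31. 27⁻¹ ≡ 23 (mod 31), so λ ≡ 0.
  x = λ² - 5 - 1 = 0 - 6 ≡ 25; y = λ·(5 - 25) - 16 ≡ 15. → (25, 15)
6P: (25, 15) + (1, 16). λ = (16 - 15)/(1 - 25) ≡ 1/7 mod 31. 7⁻¹ ≡ 9 (mod 31), so λ ≡ 9.
  x = λ² - 25 - 1 = 81 - 26 ≡ 24; y = λ·(25 - 24) - 15 ≡ 25. → (24, 25)

(24, 25)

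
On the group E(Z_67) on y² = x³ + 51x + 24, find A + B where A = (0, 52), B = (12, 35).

(0, 52) + (12, 35). λ = (35 - 52)/(12 - 0) ≡ 50/12 mod 67. 12⁻¹ ≡ 28 (mod 67) since 12·28 = 336 ≡ 1, so λ ≡ 60.
  x = λ² - 0 - 12 = 3600 - 12 ≡ 37; y = λ·(0 - 37) - 52 ≡ 6. → (37, 6)

(37, 6)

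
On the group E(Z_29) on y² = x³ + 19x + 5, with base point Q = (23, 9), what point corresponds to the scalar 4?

(10, 8)

Double-and-add on 4 = (100)₂. Start with Q = (23, 9) for the leading 1-bit.
double: tangent at (23, 9): λ = (3·23² + 19)/(2·9) ≡ 11/18. 18⁻¹ ≡ 21 (mod 29), so λ ≡ 11·21 ≡ 28.
  x = λ² - 23 - 23 = 784 - 46 ≡ 13; y = λ·(23 - 13) - 9 ≡ 10. → (13, 10)
double: tangent at (13, 10): λ = (3·13² + 19)/(2·10) ≡ 4/20. 20⁻¹ ≡ 16 (mod 29) since 20·16 = 320 ≡ 1, so λ ≡ 4·16 ≡ 6.
  x = λ² - 13 - 13 = 36 - 26 ≡ 10; y = λ·(13 - 10) - 10 ≡ 8. → (10, 8)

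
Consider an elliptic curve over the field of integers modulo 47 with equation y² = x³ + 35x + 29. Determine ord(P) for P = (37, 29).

3

2P: tangent at (37, 29): λ = (3·37² + 35)/(2·29) ≡ 6/11. 11⁻¹ ≡ 30 (mod 47) since 11·30 = 330 ≡ 1, so λ ≡ 6·30 ≡ 39.
  x = λ² - 37 - 37 = 1521 - 74 ≡ 37; y = λ·(37 - 37) - 29 ≡ 18. → (37, 18)
3P: (37, 18) + (37, 29): same x and y₁ ≡ -y₂, so the sum is 𝒪.
3P = 𝒪, so the order is 3.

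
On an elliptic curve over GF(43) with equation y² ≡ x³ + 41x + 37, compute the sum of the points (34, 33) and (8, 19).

(42, 9)

(34, 33) + (8, 19). λ = (19 - 33)/(8 - 34) ≡ 29/17 mod 43. 17⁻¹ ≡ 38 (mod 43), so λ ≡ 27.
  x = λ² - 34 - 8 = 729 - 42 ≡ 42; y = λ·(34 - 42) - 33 ≡ 9. → (42, 9)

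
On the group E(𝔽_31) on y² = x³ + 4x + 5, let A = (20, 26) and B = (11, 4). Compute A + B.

(20, 26) + (11, 4). λ = (4 - 26)/(11 - 20) ≡ 9/22 mod 31. 22⁻¹ ≡ 24 (mod 31) since 22·24 = 528 ≡ 1, so λ ≡ 30.
  x = λ² - 20 - 11 = 900 - 31 ≡ 1; y = λ·(20 - 1) - 26 ≡ 17. → (1, 17)

(1, 17)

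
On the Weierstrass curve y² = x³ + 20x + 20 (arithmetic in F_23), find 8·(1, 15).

Write P = (1, 15).
Double-and-add on 8 = (1000)₂. Start with P = (1, 15) for the leading 1-bit.
double: tangent at (1, 15): λ = (3·1² + 20)/(2·15) ≡ 0/7. 7⁻¹ ≡ 10 (mod 23), so λ ≡ 0·10 ≡ 0.
  x = λ² - 1 - 1 = 0 - 2 ≡ 21; y = λ·(1 - 21) - 15 ≡ 8. → (21, 8)
double: tangent at (21, 8): λ = (3·21² + 20)/(2·8) ≡ 9/16. 16⁻¹ ≡ 13 (mod 23), so λ ≡ 9·13 ≡ 2.
  x = λ² - 21 - 21 = 4 - 42 ≡ 8; y = λ·(21 - 8) - 8 ≡ 18. → (8, 18)
double: tangent at (8, 18): λ = (3·8² + 20)/(2·18) ≡ 5/13. 13⁻¹ ≡ 16 (mod 23), so λ ≡ 5·16 ≡ 11.
  x = λ² - 8 - 8 = 121 - 16 ≡ 13; y = λ·(8 - 13) - 18 ≡ 19. → (13, 19)

(13, 19)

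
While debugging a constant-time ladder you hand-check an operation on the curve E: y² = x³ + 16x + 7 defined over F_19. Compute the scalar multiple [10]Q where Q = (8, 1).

(8, 1)

Repeated addition: build up to 10Q.
2Q: tangent at (8, 1): λ = (3·8² + 16)/(2·1) ≡ 18/2. 2⁻¹ ≡ 10 (mod 19), so λ ≡ 18·10 ≡ 9.
  x = λ² - 8 - 8 = 81 - 16 ≡ 8; y = λ·(8 - 8) - 1 ≡ 18. → (8, 18)
3Q: (8, 18) + (8, 1): same x and y₁ ≡ -y₂, so the sum is the point at infinity.
4Q: the point at infinity + (8, 1) = (8, 1) (identity).
5Q: tangent at (8, 1): λ = (3·8² + 16)/(2·1) ≡ 18/2. 2⁻¹ ≡ 10 (mod 19) since 2·10 = 20 ≡ 1, so λ ≡ 18·10 ≡ 9.
  x = λ² - 8 - 8 = 81 - 16 ≡ 8; y = λ·(8 - 8) - 1 ≡ 18. → (8, 18)
6Q: (8, 18) + (8, 1): same x and y₁ ≡ -y₂, so the sum is the point at infinity.
7Q: the point at infinity + (8, 1) = (8, 1) (identity).
8Q: tangent at (8, 1): λ = (3·8² + 16)/(2·1) ≡ 18/2. 2⁻¹ ≡ 10 (mod 19) since 2·10 = 20 ≡ 1, so λ ≡ 18·10 ≡ 9.
  x = λ² - 8 - 8 = 81 - 16 ≡ 8; y = λ·(8 - 8) - 1 ≡ 18. → (8, 18)
9Q: (8, 18) + (8, 1): same x and y₁ ≡ -y₂, so the sum is the point at infinity.
10Q: the point at infinity + (8, 1) = (8, 1) (identity).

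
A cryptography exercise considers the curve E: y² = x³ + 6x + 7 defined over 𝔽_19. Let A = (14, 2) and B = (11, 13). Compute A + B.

(14, 2) + (11, 13). λ = (13 - 2)/(11 - 14) ≡ 11/16 mod 19. 16⁻¹ ≡ 6 (mod 19) since 16·6 = 96 ≡ 1, so λ ≡ 9.
  x = λ² - 14 - 11 = 81 - 25 ≡ 18; y = λ·(14 - 18) - 2 ≡ 0. → (18, 0)

(18, 0)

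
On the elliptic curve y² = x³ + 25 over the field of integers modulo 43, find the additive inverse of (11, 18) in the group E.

(11, 25)

-(11, 18) = (11, -18 mod 43) = (11, 25).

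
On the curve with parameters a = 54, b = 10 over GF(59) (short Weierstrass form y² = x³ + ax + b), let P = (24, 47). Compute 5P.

(22, 39)

Double-and-add on 5 = (101)₂. Start with P = (24, 47) for the leading 1-bit.
double: tangent at (24, 47): λ = (3·24² + 54)/(2·47) ≡ 12/35. 35⁻¹ ≡ 27 (mod 59) since 35·27 = 945 ≡ 1, so λ ≡ 12·27 ≡ 29.
  x = λ² - 24 - 24 = 841 - 48 ≡ 26; y = λ·(24 - 26) - 47 ≡ 13. → (26, 13)
double: tangent at (26, 13): λ = (3·26² + 54)/(2·13) ≡ 17/26. 26⁻¹ ≡ 25 (mod 59) since 26·25 = 650 ≡ 1, so λ ≡ 17·25 ≡ 12.
  x = λ² - 26 - 26 = 144 - 52 ≡ 33; y = λ·(26 - 33) - 13 ≡ 21. → (33, 21)
add P: (33, 21) + (24, 47). λ = (47 - 21)/(24 - 33) ≡ 26/50 mod 59. 50⁻¹ ≡ 13 (mod 59), so λ ≡ 43.
  x = λ² - 33 - 24 = 1849 - 57 ≡ 22; y = λ·(33 - 22) - 21 ≡ 39. → (22, 39)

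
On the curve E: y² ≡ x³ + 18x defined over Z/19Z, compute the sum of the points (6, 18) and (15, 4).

(3, 9)

(6, 18) + (15, 4). λ = (4 - 18)/(15 - 6) ≡ 5/9 mod 19. 9⁻¹ ≡ 17 (mod 19), so λ ≡ 9.
  x = λ² - 6 - 15 = 81 - 21 ≡ 3; y = λ·(6 - 3) - 18 ≡ 9. → (3, 9)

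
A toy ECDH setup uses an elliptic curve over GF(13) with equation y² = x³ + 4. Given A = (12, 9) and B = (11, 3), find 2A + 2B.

(0, 2)

First 2A:
Repeated addition: build up to 2A.
2A: tangent at (12, 9): λ = (3·12² + 0)/(2·9) ≡ 3/5. 5⁻¹ ≡ 8 (mod 13), so λ ≡ 3·8 ≡ 11.
  x = λ² - 12 - 12 = 121 - 24 ≡ 6; y = λ·(12 - 6) - 9 ≡ 5. → (6, 5)
2A = (6, 5).
Next 2B:
Repeated addition: build up to 2B.
2B: tangent at (11, 3): λ = (3·11² + 0)/(2·3) ≡ 12/6. 6⁻¹ ≡ 11 (mod 13), so λ ≡ 12·11 ≡ 2.
  x = λ² - 11 - 11 = 4 - 22 ≡ 8; y = λ·(11 - 8) - 3 ≡ 3. → (8, 3)
2B = (8, 3).
Finally 2A + 2B:
(6, 5) + (8, 3). λ = (3 - 5)/(8 - 6) ≡ 11/2 mod 13. 2⁻¹ ≡ 7 (mod 13), so λ ≡ 12.
  x = λ² - 6 - 8 = 144 - 14 ≡ 0; y = λ·(6 - 0) - 5 ≡ 2. → (0, 2)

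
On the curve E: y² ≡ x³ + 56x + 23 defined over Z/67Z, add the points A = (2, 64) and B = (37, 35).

(2, 64) + (37, 35). λ = (35 - 64)/(37 - 2) ≡ 38/35 mod 67. 35⁻¹ ≡ 23 (mod 67) since 35·23 = 805 ≡ 1, so λ ≡ 3.
  x = λ² - 2 - 37 = 9 - 39 ≡ 37; y = λ·(2 - 37) - 64 ≡ 32. → (37, 32)

(37, 32)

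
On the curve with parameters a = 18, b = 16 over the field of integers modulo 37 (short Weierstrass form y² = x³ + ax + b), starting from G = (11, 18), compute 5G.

(4, 35)

Double-and-add on 5 = (101)₂. Start with G = (11, 18) for the leading 1-bit.
double: tangent at (11, 18): λ = (3·11² + 18)/(2·18) ≡ 11/36. 36⁻¹ ≡ 36 (mod 37), so λ ≡ 11·36 ≡ 26.
  x = λ² - 11 - 11 = 676 - 22 ≡ 25; y = λ·(11 - 25) - 18 ≡ 25. → (25, 25)
double: tangent at (25, 25): λ = (3·25² + 18)/(2·25) ≡ 6/13. 13⁻¹ ≡ 20 (mod 37) since 13·20 = 260 ≡ 1, so λ ≡ 6·20 ≡ 9.
  x = λ² - 25 - 25 = 81 - 50 ≡ 31; y = λ·(25 - 31) - 25 ≡ 32. → (31, 32)
add G: (31, 32) + (11, 18). λ = (18 - 32)/(11 - 31) ≡ 23/17 mod 37. 17⁻¹ ≡ 24 (mod 37), so λ ≡ 34.
  x = λ² - 31 - 11 = 1156 - 42 ≡ 4; y = λ·(31 - 4) - 32 ≡ 35. → (4, 35)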